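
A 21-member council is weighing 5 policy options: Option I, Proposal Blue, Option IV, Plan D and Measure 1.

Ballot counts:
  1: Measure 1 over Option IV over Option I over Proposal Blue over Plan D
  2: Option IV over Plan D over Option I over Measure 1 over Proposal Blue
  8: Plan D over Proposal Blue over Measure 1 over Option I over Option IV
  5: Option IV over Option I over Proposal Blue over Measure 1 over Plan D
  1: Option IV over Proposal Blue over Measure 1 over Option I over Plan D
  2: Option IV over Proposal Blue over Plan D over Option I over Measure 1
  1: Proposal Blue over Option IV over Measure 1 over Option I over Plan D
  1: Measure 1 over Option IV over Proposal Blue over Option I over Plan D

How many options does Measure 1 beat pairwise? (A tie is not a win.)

Measure 1 against each rival (21 council members):
Measure 1 vs Option I: Measure 1 wins 12–9.
Measure 1 vs Proposal Blue: 1+2+1 = 4 for Measure 1, 17 for Proposal Blue — Proposal Blue by 17–4.
Measure 1–Option IV: Option IV 11–10.
Measure 1 vs Plan D: Plan D wins 12–9.
Measure 1 beats Option I; loses to Proposal Blue, Option IV, Plan D — 1 pairwise win.

1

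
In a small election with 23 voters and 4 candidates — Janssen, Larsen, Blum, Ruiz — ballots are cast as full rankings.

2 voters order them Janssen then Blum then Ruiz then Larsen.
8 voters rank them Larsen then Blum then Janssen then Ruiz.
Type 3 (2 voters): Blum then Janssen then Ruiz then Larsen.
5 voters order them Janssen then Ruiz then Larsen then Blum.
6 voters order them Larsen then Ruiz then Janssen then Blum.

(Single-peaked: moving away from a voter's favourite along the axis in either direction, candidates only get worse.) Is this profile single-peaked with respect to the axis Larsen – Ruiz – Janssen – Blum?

no

Axis positions: Larsen=1, Ruiz=2, Janssen=3, Blum=4.
Type 1 (peak Janssen at position 3): ranking walks positions 3-4-2-1, expanding outward from the peak — single-peaked.
Type 2: ranking walks positions 1-4-3-2; Blum is ranked above Ruiz even though Ruiz lies between Blum and the peak Larsen on the axis — preferences dip and rise again. Not single-peaked.
Type 3 (peak Blum at position 4): ranking walks positions 4-3-2-1, expanding outward from the peak — single-peaked.
Type 4 (peak Janssen at position 3): ranking walks positions 3-2-1-4, expanding outward from the peak — single-peaked.
Type 5 (peak Larsen at position 1): ranking walks positions 1-2-3-4, expanding outward from the peak — single-peaked.
Type 2 violates single-peakedness, so the profile is not single-peaked on this axis.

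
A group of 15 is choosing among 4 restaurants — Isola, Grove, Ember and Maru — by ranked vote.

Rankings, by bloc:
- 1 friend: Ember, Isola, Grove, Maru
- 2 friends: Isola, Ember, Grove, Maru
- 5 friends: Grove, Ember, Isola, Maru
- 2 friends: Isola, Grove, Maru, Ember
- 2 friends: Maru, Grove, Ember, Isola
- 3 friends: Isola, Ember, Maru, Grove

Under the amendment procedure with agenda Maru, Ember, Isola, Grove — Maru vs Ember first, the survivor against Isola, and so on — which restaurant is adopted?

Round 1: Maru vs Ember — 4–11, Ember advances.
Round 2: Ember vs Isola — 8–7, Ember advances.
Round 3: Ember vs Grove — 6–9, Grove advances.
Grove survives the agenda.

Grove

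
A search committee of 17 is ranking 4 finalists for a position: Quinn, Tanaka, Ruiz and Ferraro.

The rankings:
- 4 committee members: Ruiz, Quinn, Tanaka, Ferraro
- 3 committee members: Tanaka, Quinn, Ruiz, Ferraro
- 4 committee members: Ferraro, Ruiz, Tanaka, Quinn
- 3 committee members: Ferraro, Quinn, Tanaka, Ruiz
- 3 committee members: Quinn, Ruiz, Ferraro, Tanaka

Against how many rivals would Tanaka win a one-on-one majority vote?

Tanaka against each rival (17 committee members):
Tanaka–Quinn: Quinn 10–7.
Tanaka vs Ruiz: 3+3 = 6 for Tanaka, 11 for Ruiz — Ruiz by 11–6.
Tanaka vs Ferraro: 7 to 10, Ferraro.
Tanaka beats no one; loses to Quinn, Ruiz, Ferraro — 0 pairwise wins.

0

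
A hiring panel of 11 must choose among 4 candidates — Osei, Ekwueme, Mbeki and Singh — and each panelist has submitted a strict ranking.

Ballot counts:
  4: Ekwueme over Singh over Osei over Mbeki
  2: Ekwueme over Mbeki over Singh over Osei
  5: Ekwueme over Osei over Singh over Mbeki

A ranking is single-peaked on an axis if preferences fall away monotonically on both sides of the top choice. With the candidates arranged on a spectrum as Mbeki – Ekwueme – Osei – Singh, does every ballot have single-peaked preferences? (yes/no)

no

Axis positions: Mbeki=1, Ekwueme=2, Osei=3, Singh=4.
Bloc 1: ranking walks positions 2-4-3-1; Singh is ranked above Osei even though Osei lies between Singh and the peak Ekwueme on the axis — preferences dip and rise again. Not single-peaked.
Bloc 2: ranking walks positions 2-1-4-3; Singh is ranked above Osei even though Osei lies between Singh and the peak Ekwueme on the axis — preferences dip and rise again. Not single-peaked.
Bloc 3 (peak Ekwueme at position 2): ranking walks positions 2-3-4-1, expanding outward from the peak — single-peaked.
Bloc 1 violates single-peakedness, so the profile is not single-peaked on this axis.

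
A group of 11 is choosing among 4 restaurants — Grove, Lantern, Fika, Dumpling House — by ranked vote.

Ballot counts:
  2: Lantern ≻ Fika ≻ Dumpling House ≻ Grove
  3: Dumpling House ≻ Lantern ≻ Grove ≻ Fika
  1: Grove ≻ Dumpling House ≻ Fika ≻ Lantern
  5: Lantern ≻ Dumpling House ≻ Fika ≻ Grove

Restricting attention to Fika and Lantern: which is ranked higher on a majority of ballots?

Ballots ranking Fika above Lantern: 1.
Ballots ranking Lantern above Fika: 11 − 1 = 10.
Lantern wins the head-to-head 10–1.

Lantern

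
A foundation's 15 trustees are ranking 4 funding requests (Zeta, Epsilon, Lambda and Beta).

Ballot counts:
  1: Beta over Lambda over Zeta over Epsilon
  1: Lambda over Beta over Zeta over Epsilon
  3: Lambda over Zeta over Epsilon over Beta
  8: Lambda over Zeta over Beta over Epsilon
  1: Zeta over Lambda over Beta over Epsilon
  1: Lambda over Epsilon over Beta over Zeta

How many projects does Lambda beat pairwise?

3

Lambda against each rival (15 reviewers):
Lambda–Zeta: Lambda 14–1.
Lambda vs Epsilon: Lambda wins 15–0.
Lambda vs Beta: Lambda wins 14–1.
Lambda beats Zeta, Epsilon, Beta — 3 pairwise wins.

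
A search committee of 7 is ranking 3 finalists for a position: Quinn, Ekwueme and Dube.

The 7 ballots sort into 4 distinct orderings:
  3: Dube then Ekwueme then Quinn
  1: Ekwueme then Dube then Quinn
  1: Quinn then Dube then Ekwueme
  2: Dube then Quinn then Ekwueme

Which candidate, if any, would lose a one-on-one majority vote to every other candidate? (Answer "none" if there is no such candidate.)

Quinn

Head-to-head results (7 committee members):
Quinn vs Ekwueme: Ekwueme, 4–3.
Quinn–Dube: Dube 6–1.
Ekwueme vs Dube: 1 for Ekwueme, 6 for Dube — Dube by 6–1.
Quinn is beaten in every head-to-head and is the Condorcet loser.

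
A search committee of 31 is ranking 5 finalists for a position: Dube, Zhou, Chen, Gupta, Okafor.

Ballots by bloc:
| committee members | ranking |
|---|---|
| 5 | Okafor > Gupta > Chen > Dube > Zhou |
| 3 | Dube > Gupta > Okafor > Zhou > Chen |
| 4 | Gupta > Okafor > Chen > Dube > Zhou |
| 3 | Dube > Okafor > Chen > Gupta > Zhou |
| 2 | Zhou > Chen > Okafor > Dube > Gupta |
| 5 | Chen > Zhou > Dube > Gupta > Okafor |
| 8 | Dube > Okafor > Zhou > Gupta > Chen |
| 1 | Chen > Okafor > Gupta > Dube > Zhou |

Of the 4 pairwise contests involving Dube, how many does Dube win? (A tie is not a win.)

3

Dube against each rival (31 committee members):
Dube vs Zhou: Dube, 24–7.
Dube vs Chen: Chen wins 17–14.
Dube vs Gupta: Dube wins 21–10.
Dube vs Okafor: Dube is ranked higher on 3+3+5+8 = 19 ballots, Okafor on 12. Dube wins 19–12.
Dube beats Zhou, Gupta, Okafor; loses to Chen — 3 pairwise wins.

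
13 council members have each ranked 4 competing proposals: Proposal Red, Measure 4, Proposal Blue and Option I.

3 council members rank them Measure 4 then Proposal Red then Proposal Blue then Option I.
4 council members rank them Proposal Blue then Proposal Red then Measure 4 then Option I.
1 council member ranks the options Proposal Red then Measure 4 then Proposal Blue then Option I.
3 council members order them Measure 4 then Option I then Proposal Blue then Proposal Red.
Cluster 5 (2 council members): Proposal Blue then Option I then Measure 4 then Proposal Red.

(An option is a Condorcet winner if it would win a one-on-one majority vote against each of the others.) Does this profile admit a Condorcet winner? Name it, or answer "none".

Head-to-head results (13 council members):
Proposal Red vs Measure 4: Measure 4, 8–5.
Proposal Red vs Proposal Blue: Proposal Blue, 9–4.
Proposal Red vs Option I: Proposal Red wins 8–5.
Measure 4 vs Proposal Blue: Measure 4 wins 7–6.
Measure 4–Option I: Measure 4 11–2.
Proposal Blue vs Option I: Proposal Blue wins 10–3.
Measure 4 beats each of Proposal Red, Proposal Blue, Option I — Measure 4 is the Condorcet winner.

Measure 4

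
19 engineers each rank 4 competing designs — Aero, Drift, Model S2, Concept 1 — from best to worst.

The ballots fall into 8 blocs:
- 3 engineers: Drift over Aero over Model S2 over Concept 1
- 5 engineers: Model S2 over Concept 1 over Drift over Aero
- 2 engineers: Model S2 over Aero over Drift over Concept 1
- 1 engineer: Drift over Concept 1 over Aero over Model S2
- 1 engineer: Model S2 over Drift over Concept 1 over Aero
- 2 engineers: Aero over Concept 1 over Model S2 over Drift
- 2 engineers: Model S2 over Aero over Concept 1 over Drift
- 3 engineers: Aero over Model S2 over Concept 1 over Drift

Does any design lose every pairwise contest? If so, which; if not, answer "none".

none

Pairwise majorities:
Aero vs Drift: 9 to 10, Drift.
Aero–Model S2: Model S2 10–9.
Aero vs Concept 1: 3+2+2+2+3 = 12 for Aero, 7 for Concept 1 — Aero by 12–7.
Drift–Model S2: Model S2 15–4.
Drift vs Concept 1: Concept 1, 12–7.
Model S2 vs Concept 1: Model S2 is ranked higher on 3+5+2+1+2+3 = 16 ballots, Concept 1 on 3. Model S2 wins 16–3.
Every design wins at least one matchup (Aero beats Concept 1; Drift beats Aero; Model S2 beats Aero; Concept 1 beats Drift), so there is no Condorcet loser.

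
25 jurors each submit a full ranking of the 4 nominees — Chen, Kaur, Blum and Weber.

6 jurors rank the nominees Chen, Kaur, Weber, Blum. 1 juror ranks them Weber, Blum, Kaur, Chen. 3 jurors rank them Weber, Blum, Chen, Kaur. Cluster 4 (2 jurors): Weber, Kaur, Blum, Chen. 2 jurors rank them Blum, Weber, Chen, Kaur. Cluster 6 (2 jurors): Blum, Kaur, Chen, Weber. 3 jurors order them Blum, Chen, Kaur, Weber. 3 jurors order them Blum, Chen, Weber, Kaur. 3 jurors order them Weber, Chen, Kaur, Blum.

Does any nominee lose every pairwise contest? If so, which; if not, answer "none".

Kaur

Head-to-head results (25 jurors):
Chen vs Kaur: Chen preferred on 6+3+2+3+3+3 = 20 ballots; Chen wins 20–5.
Chen vs Blum: Chen preferred on 6+3 = 9 ballots; Blum wins 16–9.
Chen–Weber: Chen 14–11.
Kaur vs Blum: Blum wins 14–11.
Kaur vs Weber: 11 to 14, Weber.
Blum vs Weber: Blum is ranked higher on 2+2+3+3 = 10 ballots, Weber on 15. Weber wins 15–10.
Only Kaur has no wins; Kaur is the Condorcet loser.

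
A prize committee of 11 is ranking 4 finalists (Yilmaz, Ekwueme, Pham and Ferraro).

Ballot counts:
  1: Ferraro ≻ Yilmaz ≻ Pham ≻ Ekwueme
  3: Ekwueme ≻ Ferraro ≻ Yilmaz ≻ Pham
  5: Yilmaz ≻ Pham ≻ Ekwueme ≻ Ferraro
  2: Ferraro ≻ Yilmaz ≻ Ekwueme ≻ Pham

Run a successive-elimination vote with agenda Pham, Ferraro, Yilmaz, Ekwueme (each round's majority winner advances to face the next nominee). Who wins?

Ekwueme

Round 1: Pham vs Ferraro — 5–6, Ferraro advances.
Round 2: Ferraro vs Yilmaz — 6–5, Ferraro advances.
Round 3: Ferraro vs Ekwueme — 3–8, Ekwueme advances.
The agenda winner is Ekwueme.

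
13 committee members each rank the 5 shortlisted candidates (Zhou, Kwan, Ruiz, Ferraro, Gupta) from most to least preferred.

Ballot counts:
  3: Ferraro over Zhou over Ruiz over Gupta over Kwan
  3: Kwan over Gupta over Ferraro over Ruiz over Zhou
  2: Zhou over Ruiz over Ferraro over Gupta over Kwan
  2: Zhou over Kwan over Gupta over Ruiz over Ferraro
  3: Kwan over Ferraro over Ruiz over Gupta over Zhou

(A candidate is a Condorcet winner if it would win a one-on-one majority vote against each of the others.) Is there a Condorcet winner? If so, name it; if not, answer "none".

Head-to-head results (13 committee members):
Zhou vs Kwan: Zhou is ranked higher on 3+2+2 = 7 ballots, Kwan on 6. Zhou wins 7–6.
Zhou vs Ruiz: Zhou wins 7–6.
Zhou vs Ferraro: Ferraro wins 9–4.
Zhou vs Gupta: 7 to 6, Zhou.
Kwan–Ruiz: Kwan 8–5.
Kwan vs Ferraro: Kwan wins 8–5.
Kwan–Gupta: Kwan 8–5.
Ruiz–Ferraro: Ferraro 9–4.
Ruiz–Gupta: Ruiz 8–5.
Ferraro vs Gupta: Ferraro, 8–5.
Each candidate drops at least one matchup (Zhou loses to Ferraro; Kwan loses to Zhou; Ruiz loses to Zhou; Ferraro loses to Kwan; Gupta loses to Zhou); the cycle Zhou beats Kwan beats Ferraro beats Zhou rules out a Condorcet winner.

none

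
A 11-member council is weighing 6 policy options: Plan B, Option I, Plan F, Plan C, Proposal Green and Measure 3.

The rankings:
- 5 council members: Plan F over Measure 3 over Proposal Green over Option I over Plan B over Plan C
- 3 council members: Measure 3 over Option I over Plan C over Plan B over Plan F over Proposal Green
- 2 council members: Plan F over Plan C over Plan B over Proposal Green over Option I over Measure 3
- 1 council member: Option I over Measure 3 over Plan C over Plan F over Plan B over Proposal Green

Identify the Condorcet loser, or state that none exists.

Pairwise majorities:
Plan B vs Option I: Plan B preferred on 2 ballots; Option I wins 9–2.
Plan B vs Plan F: Plan B is ranked higher on 3 ballots, Plan F on 8. Plan F wins 8–3.
Plan B–Plan C: Plan C 6–5.
Plan B vs Proposal Green: Plan B wins 6–5.
Plan B vs Measure 3: Measure 3, 9–2.
Option I vs Plan F: Plan F, 7–4.
Option I vs Plan C: 9 to 2, Option I.
Option I vs Proposal Green: Proposal Green, 7–4.
Option I–Measure 3: Measure 3 8–3.
Plan F vs Plan C: 5+2 = 7 for Plan F, 4 for Plan C — Plan F by 7–4.
Plan F–Proposal Green: Plan F 11–0.
Plan F–Measure 3: Plan F 7–4.
Plan C vs Proposal Green: Plan C wins 6–5.
Plan C–Measure 3: Measure 3 9–2.
Proposal Green–Measure 3: Measure 3 9–2.
Each option has at least one pairwise win (Plan B beats Proposal Green; Option I beats Plan B; Plan F beats Plan B; Plan C beats Plan B; Proposal Green beats Option I; Measure 3 beats Plan B) — no Condorcet loser.

none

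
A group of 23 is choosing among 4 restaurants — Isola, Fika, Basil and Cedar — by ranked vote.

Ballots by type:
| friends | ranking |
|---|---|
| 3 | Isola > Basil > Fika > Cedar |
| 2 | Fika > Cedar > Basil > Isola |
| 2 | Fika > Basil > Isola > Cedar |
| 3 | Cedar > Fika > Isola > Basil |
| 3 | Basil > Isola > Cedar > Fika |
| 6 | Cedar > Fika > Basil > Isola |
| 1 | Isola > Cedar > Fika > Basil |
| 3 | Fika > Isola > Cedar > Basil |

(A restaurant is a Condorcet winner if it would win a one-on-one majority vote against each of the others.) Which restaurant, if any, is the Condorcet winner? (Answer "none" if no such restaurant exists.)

Check each pair by majority over 23 ballots:
Isola vs Fika: Isola preferred on 3+3+1 = 7 ballots; Fika wins 16–7.
Isola vs Basil: Basil, 13–10.
Isola vs Cedar: Isola wins 12–11.
Fika vs Basil: Fika wins 17–6.
Fika vs Cedar: 10 to 13, Cedar.
Basil vs Cedar: Cedar wins 15–8.
Each restaurant drops at least one matchup (Isola loses to Fika; Fika loses to Cedar; Basil loses to Fika; Cedar loses to Isola); the cycle Isola beats Cedar beats Fika beats Isola rules out a Condorcet winner.

none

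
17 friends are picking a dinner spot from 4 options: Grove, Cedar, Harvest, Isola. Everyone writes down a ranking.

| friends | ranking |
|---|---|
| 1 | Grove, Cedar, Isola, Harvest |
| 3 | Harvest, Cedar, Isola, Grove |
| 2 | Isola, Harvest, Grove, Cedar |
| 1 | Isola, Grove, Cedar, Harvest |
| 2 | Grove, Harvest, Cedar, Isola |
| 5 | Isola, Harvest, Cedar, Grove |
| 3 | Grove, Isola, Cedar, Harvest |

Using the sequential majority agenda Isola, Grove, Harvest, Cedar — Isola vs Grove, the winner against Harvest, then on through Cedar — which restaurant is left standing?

Round 1: Isola vs Grove — 11–6, Isola advances.
Round 2: Isola vs Harvest — 12–5, Isola advances.
Round 3: Isola vs Cedar — 11–6, Isola advances.
Isola survives the agenda.

Isola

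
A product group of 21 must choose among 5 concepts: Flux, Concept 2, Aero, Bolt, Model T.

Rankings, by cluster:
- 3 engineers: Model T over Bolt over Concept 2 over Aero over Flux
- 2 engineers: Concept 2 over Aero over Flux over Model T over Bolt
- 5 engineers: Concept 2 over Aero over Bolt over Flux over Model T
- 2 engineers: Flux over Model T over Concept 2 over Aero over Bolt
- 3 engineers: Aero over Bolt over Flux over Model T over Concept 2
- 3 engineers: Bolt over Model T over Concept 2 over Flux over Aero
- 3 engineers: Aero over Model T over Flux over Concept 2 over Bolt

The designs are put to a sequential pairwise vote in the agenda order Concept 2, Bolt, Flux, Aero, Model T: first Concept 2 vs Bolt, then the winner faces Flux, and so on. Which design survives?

Model T

Round 1: Concept 2 vs Bolt — 12–9, Concept 2 advances.
Round 2: Concept 2 vs Flux — 13–8, Concept 2 advances.
Round 3: Concept 2 vs Aero — 15–6, Concept 2 advances.
Round 4: Concept 2 vs Model T — 7–14, Model T advances.
Model T survives the agenda.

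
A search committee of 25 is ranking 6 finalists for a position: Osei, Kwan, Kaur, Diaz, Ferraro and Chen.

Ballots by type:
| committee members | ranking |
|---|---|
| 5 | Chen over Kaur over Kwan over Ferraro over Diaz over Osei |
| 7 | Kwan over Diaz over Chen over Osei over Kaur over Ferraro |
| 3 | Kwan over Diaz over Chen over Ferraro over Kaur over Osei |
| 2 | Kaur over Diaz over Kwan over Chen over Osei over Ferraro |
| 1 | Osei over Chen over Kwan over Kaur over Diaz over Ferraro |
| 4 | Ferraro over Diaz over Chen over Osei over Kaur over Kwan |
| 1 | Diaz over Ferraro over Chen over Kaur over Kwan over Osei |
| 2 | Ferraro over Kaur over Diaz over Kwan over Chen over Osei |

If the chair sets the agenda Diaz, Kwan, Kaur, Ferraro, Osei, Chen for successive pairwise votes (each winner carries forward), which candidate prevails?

Chen

Round 1: Diaz vs Kwan — 9–16, Kwan advances.
Round 2: Kwan vs Kaur — 11–14, Kaur advances.
Round 3: Kaur vs Ferraro — 15–10, Kaur advances.
Round 4: Kaur vs Osei — 13–12, Kaur advances.
Round 5: Kaur vs Chen — 4–21, Chen advances.
Chen survives the agenda.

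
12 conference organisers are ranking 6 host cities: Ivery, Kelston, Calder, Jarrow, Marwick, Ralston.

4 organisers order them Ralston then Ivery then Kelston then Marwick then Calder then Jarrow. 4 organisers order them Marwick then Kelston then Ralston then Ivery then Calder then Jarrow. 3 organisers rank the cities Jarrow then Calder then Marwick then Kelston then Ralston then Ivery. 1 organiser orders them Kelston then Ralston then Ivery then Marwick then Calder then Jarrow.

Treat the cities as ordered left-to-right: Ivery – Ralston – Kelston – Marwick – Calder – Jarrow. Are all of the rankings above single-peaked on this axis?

Axis positions: Ivery=1, Ralston=2, Kelston=3, Marwick=4, Calder=5, Jarrow=6.
Ballot type 1 (peak Ralston at position 2): ranking walks positions 2-1-3-4-5-6, expanding outward from the peak — single-peaked.
Ballot type 2 (peak Marwick at position 4): ranking walks positions 4-3-2-1-5-6, expanding outward from the peak — single-peaked.
Ballot type 3 (peak Jarrow at position 6): ranking walks positions 6-5-4-3-2-1, expanding outward from the peak — single-peaked.
Ballot type 4 (peak Kelston at position 3): ranking walks positions 3-2-1-4-5-6, expanding outward from the peak — single-peaked.
Every ranking is single-peaked on this axis.

yes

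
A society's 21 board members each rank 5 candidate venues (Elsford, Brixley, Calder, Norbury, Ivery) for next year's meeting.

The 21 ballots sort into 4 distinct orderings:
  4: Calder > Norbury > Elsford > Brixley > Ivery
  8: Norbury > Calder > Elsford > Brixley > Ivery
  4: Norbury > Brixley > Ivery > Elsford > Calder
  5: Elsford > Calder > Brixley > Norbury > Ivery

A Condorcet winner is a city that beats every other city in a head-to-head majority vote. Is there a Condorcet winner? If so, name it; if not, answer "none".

Head-to-head results (21 organisers):
Elsford vs Brixley: 17 to 4, Elsford.
Elsford vs Calder: Elsford preferred on 4+5 = 9 ballots; Calder wins 12–9.
Elsford vs Norbury: 5 to 16, Norbury.
Elsford vs Ivery: 17 to 4, Elsford.
Brixley vs Calder: 4 to 17, Calder.
Brixley vs Norbury: 5 for Brixley, 16 for Norbury — Norbury by 16–5.
Brixley vs Ivery: Brixley preferred on 4+8+4+5 = 21 ballots; Brixley wins 21–0.
Calder vs Norbury: 9 to 12, Norbury.
Calder vs Ivery: 4+8+5 = 17 for Calder, 4 for Ivery — Calder by 17–4.
Norbury vs Ivery: 4+8+4+5 = 21 for Norbury, 0 for Ivery — Norbury by 21–0.
Norbury defeats every rival head-to-head and is the Condorcet winner.

Norbury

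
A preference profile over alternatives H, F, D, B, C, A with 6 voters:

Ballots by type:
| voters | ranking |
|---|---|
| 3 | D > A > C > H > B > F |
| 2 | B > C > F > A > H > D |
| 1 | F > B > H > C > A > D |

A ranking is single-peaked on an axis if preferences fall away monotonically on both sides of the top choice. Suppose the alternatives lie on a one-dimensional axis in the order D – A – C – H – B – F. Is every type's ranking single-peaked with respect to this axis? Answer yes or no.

Axis positions: D=1, A=2, C=3, H=4, B=5, F=6.
Type 1 (peak D at position 1): ranking walks positions 1-2-3-4-5-6, expanding outward from the peak — single-peaked.
Type 2: ranking walks positions 5-3-6-2-4-1; C is ranked above H even though H lies between C and the peak B on the axis — preferences dip and rise again. Not single-peaked.
Type 3 (peak F at position 6): ranking walks positions 6-5-4-3-2-1, expanding outward from the peak — single-peaked.
Type 2 violates single-peakedness, so the profile is not single-peaked on this axis.

no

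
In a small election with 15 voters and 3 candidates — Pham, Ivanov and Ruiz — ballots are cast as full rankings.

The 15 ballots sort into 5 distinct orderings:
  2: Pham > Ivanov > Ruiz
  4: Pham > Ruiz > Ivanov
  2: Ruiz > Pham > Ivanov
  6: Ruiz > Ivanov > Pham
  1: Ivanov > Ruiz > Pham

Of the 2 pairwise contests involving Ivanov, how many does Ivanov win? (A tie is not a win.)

Ivanov against each rival (15 voters):
Ivanov vs Pham: Ivanov is ranked higher on 6+1 = 7 ballots, Pham on 8. Pham wins 8–7.
Ivanov vs Ruiz: Ruiz, 12–3.
Ivanov beats no one; loses to Pham, Ruiz — 0 pairwise wins.

0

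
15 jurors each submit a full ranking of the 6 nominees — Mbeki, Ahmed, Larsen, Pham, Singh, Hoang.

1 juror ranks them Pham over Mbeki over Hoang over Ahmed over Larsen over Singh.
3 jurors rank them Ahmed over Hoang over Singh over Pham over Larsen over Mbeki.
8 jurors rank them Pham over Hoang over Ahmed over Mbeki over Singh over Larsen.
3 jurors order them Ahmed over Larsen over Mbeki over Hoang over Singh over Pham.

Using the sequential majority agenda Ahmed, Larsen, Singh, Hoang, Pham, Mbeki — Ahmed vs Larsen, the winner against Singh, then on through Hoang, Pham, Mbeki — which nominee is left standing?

Round 1: Ahmed vs Larsen — 15–0, Ahmed advances.
Round 2: Ahmed vs Singh — 15–0, Ahmed advances.
Round 3: Ahmed vs Hoang — 6–9, Hoang advances.
Round 4: Hoang vs Pham — 6–9, Pham advances.
Round 5: Pham vs Mbeki — 12–3, Pham advances.
The agenda winner is Pham.

Pham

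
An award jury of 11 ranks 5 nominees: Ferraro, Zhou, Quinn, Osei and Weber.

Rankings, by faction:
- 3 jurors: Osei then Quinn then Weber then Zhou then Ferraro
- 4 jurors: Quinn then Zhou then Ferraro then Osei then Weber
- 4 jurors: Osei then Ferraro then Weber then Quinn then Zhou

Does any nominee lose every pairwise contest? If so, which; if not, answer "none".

none

Head-to-head results (11 jurors):
Ferraro vs Zhou: 4 to 7, Zhou.
Ferraro vs Quinn: Quinn, 7–4.
Ferraro vs Osei: Osei, 7–4.
Ferraro vs Weber: 4+4 = 8 for Ferraro, 3 for Weber — Ferraro by 8–3.
Zhou–Quinn: Quinn 11–0.
Zhou vs Osei: Zhou is ranked higher on 4 ballots, Osei on 7. Osei wins 7–4.
Zhou vs Weber: 4 to 7, Weber.
Quinn vs Osei: Quinn preferred on 4 ballots; Osei wins 7–4.
Quinn–Weber: Quinn 7–4.
Osei vs Weber: Osei preferred on 3+4+4 = 11 ballots; Osei wins 11–0.
Every nominee wins at least one matchup (Ferraro beats Weber; Zhou beats Ferraro; Quinn beats Ferraro; Osei beats Ferraro; Weber beats Zhou), so there is no Condorcet loser.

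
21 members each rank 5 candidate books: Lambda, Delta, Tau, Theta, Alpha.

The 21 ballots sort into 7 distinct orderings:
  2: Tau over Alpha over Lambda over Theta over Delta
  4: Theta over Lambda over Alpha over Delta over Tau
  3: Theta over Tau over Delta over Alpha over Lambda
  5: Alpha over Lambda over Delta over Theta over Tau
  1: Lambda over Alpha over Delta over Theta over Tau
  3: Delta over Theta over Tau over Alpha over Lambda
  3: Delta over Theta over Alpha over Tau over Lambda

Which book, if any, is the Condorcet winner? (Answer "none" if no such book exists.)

none

Head-to-head results (21 members):
Lambda vs Delta: 2+4+5+1 = 12 for Lambda, 9 for Delta — Lambda by 12–9.
Lambda vs Tau: 10 to 11, Tau.
Lambda vs Theta: Lambda is ranked higher on 2+5+1 = 8 ballots, Theta on 13. Theta wins 13–8.
Lambda vs Alpha: Alpha wins 16–5.
Delta vs Tau: Delta, 16–5.
Delta vs Theta: Delta wins 12–9.
Delta–Alpha: Alpha 12–9.
Tau vs Theta: Theta, 19–2.
Tau vs Alpha: 8 to 13, Alpha.
Theta vs Alpha: Theta is ranked higher on 4+3+3+3 = 13 ballots, Alpha on 8. Theta wins 13–8.
Each book drops at least one matchup (Lambda loses to Tau; Delta loses to Lambda; Tau loses to Delta; Theta loses to Delta; Alpha loses to Theta); the cycle Lambda > Delta > Tau > Lambda rules out a Condorcet winner.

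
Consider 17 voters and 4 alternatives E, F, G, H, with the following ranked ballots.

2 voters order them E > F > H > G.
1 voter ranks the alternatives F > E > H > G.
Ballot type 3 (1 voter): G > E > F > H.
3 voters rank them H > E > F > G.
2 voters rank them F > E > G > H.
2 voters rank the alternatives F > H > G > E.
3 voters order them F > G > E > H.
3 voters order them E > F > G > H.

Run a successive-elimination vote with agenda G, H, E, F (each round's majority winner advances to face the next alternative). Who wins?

E

Round 1: G vs H — 9–8, G advances.
Round 2: G vs E — 6–11, E advances.
Round 3: E vs F — 9–8, E advances.
The agenda winner is E.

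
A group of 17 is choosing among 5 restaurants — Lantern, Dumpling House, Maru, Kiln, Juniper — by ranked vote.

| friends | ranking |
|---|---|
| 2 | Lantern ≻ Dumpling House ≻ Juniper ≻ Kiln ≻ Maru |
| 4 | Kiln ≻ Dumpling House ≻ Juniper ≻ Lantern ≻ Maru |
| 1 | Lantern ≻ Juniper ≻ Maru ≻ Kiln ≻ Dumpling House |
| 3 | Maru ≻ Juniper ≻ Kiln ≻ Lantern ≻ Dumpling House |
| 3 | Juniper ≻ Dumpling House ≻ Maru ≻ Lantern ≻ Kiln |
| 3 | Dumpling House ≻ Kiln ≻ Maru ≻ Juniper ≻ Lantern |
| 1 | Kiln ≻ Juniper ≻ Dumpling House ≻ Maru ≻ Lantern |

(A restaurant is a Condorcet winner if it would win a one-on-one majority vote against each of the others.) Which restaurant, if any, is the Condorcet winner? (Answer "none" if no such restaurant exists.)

Pairwise majorities:
Lantern vs Dumpling House: Lantern preferred on 2+1+3 = 6 ballots; Dumpling House wins 11–6.
Lantern vs Maru: Lantern preferred on 2+4+1 = 7 ballots; Maru wins 10–7.
Lantern vs Kiln: 6 to 11, Kiln.
Lantern vs Juniper: Lantern is ranked higher on 2+1 = 3 ballots, Juniper on 14. Juniper wins 14–3.
Dumpling House vs Maru: Dumpling House preferred on 2+4+3+3+1 = 13 ballots; Dumpling House wins 13–4.
Dumpling House vs Kiln: 8 to 9, Kiln.
Dumpling House vs Juniper: Dumpling House is ranked higher on 2+4+3 = 9 ballots, Juniper on 8. Dumpling House wins 9–8.
Maru vs Kiln: Maru is ranked higher on 1+3+3 = 7 ballots, Kiln on 10. Kiln wins 10–7.
Maru vs Juniper: 3+3 = 6 for Maru, 11 for Juniper — Juniper by 11–6.
Kiln vs Juniper: 8 to 9, Juniper.
Each restaurant drops at least one matchup (Lantern loses to Dumpling House; Dumpling House loses to Kiln; Maru loses to Dumpling House; Kiln loses to Juniper; Juniper loses to Dumpling House); the cycle Dumpling House → Juniper → Kiln → Dumpling House rules out a Condorcet winner.

none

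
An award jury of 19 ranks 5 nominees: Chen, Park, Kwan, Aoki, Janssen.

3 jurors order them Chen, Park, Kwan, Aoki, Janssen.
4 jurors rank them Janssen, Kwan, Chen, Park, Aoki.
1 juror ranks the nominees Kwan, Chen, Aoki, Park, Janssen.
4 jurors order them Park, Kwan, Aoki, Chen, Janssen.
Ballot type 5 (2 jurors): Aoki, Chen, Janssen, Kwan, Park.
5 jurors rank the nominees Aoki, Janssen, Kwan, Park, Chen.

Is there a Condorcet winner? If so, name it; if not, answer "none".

none

Pairwise majorities:
Chen vs Park: Chen, 10–9.
Chen vs Kwan: Kwan wins 14–5.
Chen vs Aoki: Aoki, 11–8.
Chen vs Janssen: Chen wins 10–9.
Park vs Kwan: Kwan wins 12–7.
Park vs Aoki: Park, 11–8.
Park vs Janssen: Janssen, 11–8.
Kwan–Aoki: Kwan 12–7.
Kwan vs Janssen: Janssen wins 11–8.
Aoki vs Janssen: Aoki wins 15–4.
Each nominee drops at least one matchup (Chen loses to Kwan; Park loses to Chen; Kwan loses to Janssen; Aoki loses to Park; Janssen loses to Chen); the cycle Chen > Park > Aoki > Chen rules out a Condorcet winner.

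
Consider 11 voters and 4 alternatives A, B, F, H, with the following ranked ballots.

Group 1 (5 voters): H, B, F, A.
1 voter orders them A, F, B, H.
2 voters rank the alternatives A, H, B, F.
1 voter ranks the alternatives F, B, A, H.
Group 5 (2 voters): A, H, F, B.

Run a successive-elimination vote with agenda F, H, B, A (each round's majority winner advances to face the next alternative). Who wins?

A

Round 1: F vs H — 2–9, H advances.
Round 2: H vs B — 9–2, H advances.
Round 3: H vs A — 5–6, A advances.
A survives the agenda.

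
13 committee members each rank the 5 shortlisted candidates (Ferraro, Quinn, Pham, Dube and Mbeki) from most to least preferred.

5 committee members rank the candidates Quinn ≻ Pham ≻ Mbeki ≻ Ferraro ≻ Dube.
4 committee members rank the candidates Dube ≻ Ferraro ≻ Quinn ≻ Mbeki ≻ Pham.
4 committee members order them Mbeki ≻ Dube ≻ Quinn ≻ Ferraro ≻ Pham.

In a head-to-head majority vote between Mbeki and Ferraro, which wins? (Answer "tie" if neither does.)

Mbeki

Ballots ranking Mbeki above Ferraro: 5 + 4 = 9.
Ballots ranking Ferraro above Mbeki: 13 − 9 = 4.
Mbeki wins the head-to-head 9–4.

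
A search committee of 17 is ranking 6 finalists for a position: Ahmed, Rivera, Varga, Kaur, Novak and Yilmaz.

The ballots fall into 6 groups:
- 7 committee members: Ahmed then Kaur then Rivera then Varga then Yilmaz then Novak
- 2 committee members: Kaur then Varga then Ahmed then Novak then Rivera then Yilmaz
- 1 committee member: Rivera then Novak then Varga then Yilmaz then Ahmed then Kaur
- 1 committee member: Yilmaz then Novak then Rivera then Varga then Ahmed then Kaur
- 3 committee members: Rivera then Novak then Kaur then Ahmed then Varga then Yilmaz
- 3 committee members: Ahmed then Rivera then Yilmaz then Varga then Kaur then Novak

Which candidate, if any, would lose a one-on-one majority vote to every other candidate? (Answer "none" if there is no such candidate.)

Novak

Pairwise majorities:
Ahmed vs Rivera: Ahmed, 12–5.
Ahmed vs Varga: Ahmed wins 13–4.
Ahmed vs Kaur: Ahmed is ranked higher on 7+1+1+3 = 12 ballots, Kaur on 5. Ahmed wins 12–5.
Ahmed vs Novak: Ahmed is ranked higher on 7+2+3 = 12 ballots, Novak on 5. Ahmed wins 12–5.
Ahmed vs Yilmaz: Ahmed preferred on 7+2+3+3 = 15 ballots; Ahmed wins 15–2.
Rivera vs Varga: Rivera preferred on 7+1+1+3+3 = 15 ballots; Rivera wins 15–2.
Rivera vs Kaur: Kaur, 9–8.
Rivera vs Novak: 14 to 3, Rivera.
Rivera vs Yilmaz: Rivera wins 16–1.
Varga vs Kaur: Kaur wins 12–5.
Varga vs Novak: 12 to 5, Varga.
Varga vs Yilmaz: Varga, 13–4.
Kaur vs Novak: 7+2+3 = 12 for Kaur, 5 for Novak — Kaur by 12–5.
Kaur–Yilmaz: Kaur 12–5.
Novak vs Yilmaz: 2+1+3 = 6 for Novak, 11 for Yilmaz — Yilmaz by 11–6.
Novak loses to every other candidate — it is the Condorcet loser.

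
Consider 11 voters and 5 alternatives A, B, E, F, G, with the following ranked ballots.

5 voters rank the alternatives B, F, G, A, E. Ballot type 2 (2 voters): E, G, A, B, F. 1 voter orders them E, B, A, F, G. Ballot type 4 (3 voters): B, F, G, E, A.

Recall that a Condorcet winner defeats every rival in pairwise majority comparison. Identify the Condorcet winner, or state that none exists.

Check each pair by majority over 11 ballots:
A vs B: 2 to 9, B.
A vs E: A preferred on 5 ballots; E wins 6–5.
A vs F: 3 to 8, F.
A vs G: G wins 10–1.
B vs E: B is ranked higher on 5+3 = 8 ballots, E on 3. B wins 8–3.
B vs F: B is ranked higher on 5+2+1+3 = 11 ballots, F on 0. B wins 11–0.
B vs G: 9 to 2, B.
E vs F: F wins 8–3.
E vs G: 2+1 = 3 for E, 8 for G — G by 8–3.
F vs G: 5+1+3 = 9 for F, 2 for G — F by 9–2.
B wins every pairwise contest, so B is the Condorcet winner.

B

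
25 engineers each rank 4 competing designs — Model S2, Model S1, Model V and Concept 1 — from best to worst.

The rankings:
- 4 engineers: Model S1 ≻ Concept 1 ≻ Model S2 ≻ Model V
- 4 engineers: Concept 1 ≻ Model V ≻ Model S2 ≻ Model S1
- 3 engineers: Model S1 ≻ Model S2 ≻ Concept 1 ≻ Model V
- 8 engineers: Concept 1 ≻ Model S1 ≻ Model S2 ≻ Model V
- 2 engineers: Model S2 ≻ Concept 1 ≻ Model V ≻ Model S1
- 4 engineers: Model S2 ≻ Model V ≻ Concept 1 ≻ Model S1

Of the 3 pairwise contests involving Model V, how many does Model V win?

0

Model V against each rival (25 engineers):
Model V vs Model S2: Model S2 wins 21–4.
Model V vs Model S1: Model S1, 15–10.
Model V vs Concept 1: Concept 1, 21–4.
Model V beats no one; loses to Model S2, Model S1, Concept 1 — 0 pairwise wins.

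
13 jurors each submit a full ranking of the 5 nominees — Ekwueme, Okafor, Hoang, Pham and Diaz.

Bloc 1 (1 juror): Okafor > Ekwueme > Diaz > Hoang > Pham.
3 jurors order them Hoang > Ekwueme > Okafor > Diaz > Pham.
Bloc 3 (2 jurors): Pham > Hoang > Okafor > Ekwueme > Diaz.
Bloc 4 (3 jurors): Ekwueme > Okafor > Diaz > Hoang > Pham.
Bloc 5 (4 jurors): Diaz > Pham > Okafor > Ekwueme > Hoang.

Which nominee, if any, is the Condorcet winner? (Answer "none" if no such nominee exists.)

Okafor

Check each pair by majority over 13 ballots:
Ekwueme vs Okafor: Ekwueme is ranked higher on 3+3 = 6 ballots, Okafor on 7. Okafor wins 7–6.
Ekwueme vs Hoang: Ekwueme preferred on 1+3+4 = 8 ballots; Ekwueme wins 8–5.
Ekwueme vs Pham: Ekwueme preferred on 1+3+3 = 7 ballots; Ekwueme wins 7–6.
Ekwueme vs Diaz: 1+3+2+3 = 9 for Ekwueme, 4 for Diaz — Ekwueme by 9–4.
Okafor vs Hoang: 8 to 5, Okafor.
Okafor vs Pham: 1+3+3 = 7 for Okafor, 6 for Pham — Okafor by 7–6.
Okafor vs Diaz: 1+3+2+3 = 9 for Okafor, 4 for Diaz — Okafor by 9–4.
Hoang vs Pham: Hoang preferred on 1+3+3 = 7 ballots; Hoang wins 7–6.
Hoang vs Diaz: 3+2 = 5 for Hoang, 8 for Diaz — Diaz by 8–5.
Pham vs Diaz: Pham preferred on 2 ballots; Diaz wins 11–2.
Okafor wins every pairwise contest, so Okafor is the Condorcet winner.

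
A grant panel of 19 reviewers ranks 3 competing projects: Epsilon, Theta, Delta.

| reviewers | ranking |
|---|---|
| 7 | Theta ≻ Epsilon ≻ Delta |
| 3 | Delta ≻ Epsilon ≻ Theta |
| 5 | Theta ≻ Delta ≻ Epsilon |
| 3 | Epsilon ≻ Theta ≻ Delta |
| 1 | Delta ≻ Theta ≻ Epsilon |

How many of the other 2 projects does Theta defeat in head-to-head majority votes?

Theta against each rival (19 reviewers):
Theta vs Epsilon: Theta, 13–6.
Theta vs Delta: Theta, 15–4.
Theta beats Epsilon, Delta — 2 pairwise wins.

2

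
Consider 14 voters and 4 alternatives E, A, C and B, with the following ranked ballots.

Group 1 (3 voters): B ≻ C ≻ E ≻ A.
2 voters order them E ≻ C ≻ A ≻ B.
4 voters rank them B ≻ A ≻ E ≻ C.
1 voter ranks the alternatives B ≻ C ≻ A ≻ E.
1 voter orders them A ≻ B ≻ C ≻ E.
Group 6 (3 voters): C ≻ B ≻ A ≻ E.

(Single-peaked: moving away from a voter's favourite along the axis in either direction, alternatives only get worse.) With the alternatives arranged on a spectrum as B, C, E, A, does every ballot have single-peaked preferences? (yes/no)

no

Axis positions: B=1, C=2, E=3, A=4.
Group 1 (peak B at position 1): ranking walks positions 1-2-3-4, expanding outward from the peak — single-peaked.
Group 2 (peak E at position 3): ranking walks positions 3-2-4-1, expanding outward from the peak — single-peaked.
Group 3: ranking walks positions 1-4-3-2; A is ranked above C even though C lies between A and the peak B on the axis — preferences dip and rise again. Not single-peaked.
Group 4: ranking walks positions 1-2-4-3; A is ranked above E even though E lies between A and the peak B on the axis — preferences dip and rise again. Not single-peaked.
Group 5: ranking walks positions 4-1-2-3; B is ranked above E even though E lies between B and the peak A on the axis — preferences dip and rise again. Not single-peaked.
Group 6: ranking walks positions 2-1-4-3; A is ranked above E even though E lies between A and the peak C on the axis — preferences dip and rise again. Not single-peaked.
Group 3 violates single-peakedness, so the profile is not single-peaked on this axis.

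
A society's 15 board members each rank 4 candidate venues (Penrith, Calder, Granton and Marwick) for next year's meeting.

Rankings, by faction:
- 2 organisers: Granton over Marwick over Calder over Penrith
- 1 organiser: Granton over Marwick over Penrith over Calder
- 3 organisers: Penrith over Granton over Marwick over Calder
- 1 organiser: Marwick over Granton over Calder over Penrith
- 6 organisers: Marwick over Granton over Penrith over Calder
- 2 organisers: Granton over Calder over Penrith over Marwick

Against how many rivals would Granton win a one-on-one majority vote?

Granton against each rival (15 organisers):
Granton vs Penrith: Granton preferred on 2+1+1+6+2 = 12 ballots; Granton wins 12–3.
Granton–Calder: Granton 15–0.
Granton vs Marwick: 2+1+3+2 = 8 for Granton, 7 for Marwick — Granton by 8–7.
Granton beats Penrith, Calder, Marwick — 3 pairwise wins.

3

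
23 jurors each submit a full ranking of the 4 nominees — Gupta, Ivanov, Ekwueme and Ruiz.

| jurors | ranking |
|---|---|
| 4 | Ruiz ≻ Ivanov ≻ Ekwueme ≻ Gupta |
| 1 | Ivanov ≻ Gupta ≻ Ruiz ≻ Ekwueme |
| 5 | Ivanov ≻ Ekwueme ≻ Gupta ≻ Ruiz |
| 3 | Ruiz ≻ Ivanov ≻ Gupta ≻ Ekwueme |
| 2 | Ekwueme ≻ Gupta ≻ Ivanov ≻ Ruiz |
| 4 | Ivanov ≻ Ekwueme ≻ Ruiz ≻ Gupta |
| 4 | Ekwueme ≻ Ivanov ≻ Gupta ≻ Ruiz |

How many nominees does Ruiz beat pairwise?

Ruiz against each rival (23 jurors):
Ruiz vs Gupta: Gupta wins 12–11.
Ruiz vs Ivanov: Ivanov, 16–7.
Ruiz vs Ekwueme: Ekwueme wins 15–8.
Ruiz beats no one; loses to Gupta, Ivanov, Ekwueme — 0 pairwise wins.

0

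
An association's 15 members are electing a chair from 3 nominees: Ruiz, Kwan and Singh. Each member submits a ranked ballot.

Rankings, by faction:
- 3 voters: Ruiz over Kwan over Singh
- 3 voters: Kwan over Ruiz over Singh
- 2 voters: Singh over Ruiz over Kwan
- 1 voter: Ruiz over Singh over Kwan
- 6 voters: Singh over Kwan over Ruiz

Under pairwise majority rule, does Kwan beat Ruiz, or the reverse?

Ballots ranking Kwan above Ruiz: 3 + 6 = 9.
Ballots ranking Ruiz above Kwan: 15 − 9 = 6.
Kwan wins the head-to-head 9–6.

Kwan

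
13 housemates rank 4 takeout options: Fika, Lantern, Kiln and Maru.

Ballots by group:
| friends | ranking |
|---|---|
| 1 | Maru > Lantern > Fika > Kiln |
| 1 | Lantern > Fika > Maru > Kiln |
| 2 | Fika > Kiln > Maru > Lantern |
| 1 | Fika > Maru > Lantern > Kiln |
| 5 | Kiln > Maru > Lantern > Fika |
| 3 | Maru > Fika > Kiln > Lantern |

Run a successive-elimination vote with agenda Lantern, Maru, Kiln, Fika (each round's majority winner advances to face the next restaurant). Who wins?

Fika

Round 1: Lantern vs Maru — 1–12, Maru advances.
Round 2: Maru vs Kiln — 6–7, Kiln advances.
Round 3: Kiln vs Fika — 5–8, Fika advances.
Fika survives the agenda.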